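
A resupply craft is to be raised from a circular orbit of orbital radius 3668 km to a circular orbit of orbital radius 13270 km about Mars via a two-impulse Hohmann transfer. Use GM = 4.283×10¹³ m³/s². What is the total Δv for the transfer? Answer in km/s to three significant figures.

Δv_total ≈ 1.47 km/s

r₁ = 3668 km = 3.668×10⁶ m.
r₂ = 13270 km = 1.327×10⁷ m.
Transfer ellipse a_t = (r₁ + r₂)/2 = 8.469×10⁶ m.
At r₁: circular v_c1 = √(μ/r₁) = 3417 m/s; transfer-periapsis v_p = √[μ(2/r₁ − 1/a_t)] = 4277 m/s.
Δv₁ = v_p − v_c1 = 860.3 m/s.
At r₂: circular v_c2 = √(μ/r₂) = 1797 m/s; transfer-apoapsis v_a = √[μ(2/r₂ − 1/a_t)] = 1182 m/s.
Δv₂ = v_c2 − v_a = 614.2 m/s.
Total Δv = Δv₁ + Δv₂ = 1474 m/s = 1.474 km/s.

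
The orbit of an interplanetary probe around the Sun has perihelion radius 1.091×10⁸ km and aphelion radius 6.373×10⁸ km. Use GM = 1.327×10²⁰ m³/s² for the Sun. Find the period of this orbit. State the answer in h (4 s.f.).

T ≈ 34540 h

Semi-major axis a = (r_p + r_a)/2 = (1.0910×10⁸ + 6.3730×10⁸)/2 = 3.7320×10⁸ km = 3.732×10¹¹ m.
By Kepler's third law T = 2π√(a³/μ) = 2π × 1.979×10⁷ = 1.244×10⁸ s.
= 34540 h.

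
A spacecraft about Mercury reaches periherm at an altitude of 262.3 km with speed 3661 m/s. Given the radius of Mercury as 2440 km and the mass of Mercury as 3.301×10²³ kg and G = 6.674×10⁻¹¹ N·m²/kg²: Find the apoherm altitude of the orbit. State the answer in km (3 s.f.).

μ = GM = 6.674×10⁻¹¹ × 3.301×10²³ = 2.203×10¹³ m³/s².
r_p = 2440 + 262.3 = 2702.3 km = 2.702×10⁶ m.
Specific energy ε = v²/2 − μ/r = -1.451×10⁶ J/kg, so a = −μ/(2ε) = 7.591×10⁶ m.
The apsides satisfy r_p + r_a = 2a, so the apoherm radius is 2a − r_p = 1.248×10⁷ m = 12479 km.
Apoherm altitude = 12479 − 2440 = 10039 km.

apoherm altitude ≈ 10000 km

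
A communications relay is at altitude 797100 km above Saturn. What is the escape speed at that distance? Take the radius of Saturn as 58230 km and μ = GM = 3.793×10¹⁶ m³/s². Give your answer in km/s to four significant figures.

v_esc ≈ 9.418 km/s

r = 58230 + 797100 = 855330 km = 8.5533×10⁸ m.
Escape speed v_esc = √(2μ/r) = √(2 × 3.793×10¹⁶ / 8.553×10⁸) = √(8.869×10⁷) = 9418 m/s.
= 9.418 km/s.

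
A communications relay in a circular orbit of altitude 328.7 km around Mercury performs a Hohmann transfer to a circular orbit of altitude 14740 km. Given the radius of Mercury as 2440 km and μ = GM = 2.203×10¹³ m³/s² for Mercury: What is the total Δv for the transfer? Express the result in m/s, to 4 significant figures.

r₁ = 2440 + 328.7 = 2768.7 km = 2.7687×10⁶ m.
r₂ = 2440 + 14740 = 17180 km = 1.7180×10⁷ m.
Transfer ellipse a_t = (r₁ + r₂)/2 = 9.974×10⁶ m.
At r₁: circular v_c1 = √(μ/r₁) = 2821 m/s; transfer-periherm v_p = √[μ(2/r₁ − 1/a_t)] = 3702 m/s.
Δv₁ = v_p − v_c1 = 881.2 m/s.
At r₂: circular v_c2 = √(μ/r₂) = 1132 m/s; transfer-apoherm v_a = √[μ(2/r₂ − 1/a_t)] = 596.6 m/s.
Δv₂ = v_c2 − v_a = 535.8 m/s.
Total Δv = Δv₁ + Δv₂ = 1417 m/s.

Δv_total ≈ 1417 m/s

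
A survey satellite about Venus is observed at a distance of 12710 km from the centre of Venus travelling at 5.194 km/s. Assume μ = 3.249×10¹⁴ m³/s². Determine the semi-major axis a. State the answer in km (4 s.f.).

r = 1.271×10⁷ m.
Vis-viva rearranged: 1/a = 2/r − v²/μ = 1.574×10⁻⁷ − 8.303×10⁻⁸ = 7.432×10⁻⁸ m⁻¹.
a = 1.345×10⁷ m = 13455 km.

a ≈ 13450 km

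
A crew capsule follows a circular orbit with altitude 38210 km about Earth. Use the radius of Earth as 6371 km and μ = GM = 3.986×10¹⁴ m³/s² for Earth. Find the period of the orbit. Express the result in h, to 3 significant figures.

r = 6371 + 38210 = 44581 km = 4.4581×10⁷ m.
Kepler's third law: T = 2π√(r³/μ) = 2π√((4.458×10⁷)³ / 3.986×10¹⁴).
r³/μ = 2.223×10⁸ s², so T = 2π × 1.491×10⁴ = 9.368×10⁴ s.
Converting: 9.368×10⁴ s ÷ 3600 = 26.02 h.

T ≈ 26.0 h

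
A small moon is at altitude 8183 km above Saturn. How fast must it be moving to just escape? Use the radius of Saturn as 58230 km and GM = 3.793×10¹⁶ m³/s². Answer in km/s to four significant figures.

r = 58230 + 8183 = 66413 km = 6.6413×10⁷ m.
Escape speed v_esc = √(2μ/r) = √(2 × 3.793×10¹⁶ / 6.641×10⁷) = √(1.142×10⁹) = 33800 m/s.
= 33.80 km/s.

v_esc ≈ 33.80 km/s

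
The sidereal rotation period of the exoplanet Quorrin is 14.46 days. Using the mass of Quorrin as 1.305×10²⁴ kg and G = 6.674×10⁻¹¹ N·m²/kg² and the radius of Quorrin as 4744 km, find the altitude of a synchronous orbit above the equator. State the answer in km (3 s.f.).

h_sync ≈ 1.46×10⁵ km

μ = GM = 6.674×10⁻¹¹ × 1.305×10²⁴ = 8.710×10¹³ m³/s².
T = 14.46 days = 1.249×10⁶ s.
A synchronous orbit has period T, so by Kepler's third law a = (μT²/4π²)^(1/3).
μT²/4π² = 8.710×10¹³ × (1.249×10⁶)² / 39.48 = 3.444×10²⁴ m³.
a = 1.510×10⁸ m = 1.5101×10⁵ km.
Altitude h = a − R = 1.5101×10⁵ − 4744 = 1.4626×10⁵ km.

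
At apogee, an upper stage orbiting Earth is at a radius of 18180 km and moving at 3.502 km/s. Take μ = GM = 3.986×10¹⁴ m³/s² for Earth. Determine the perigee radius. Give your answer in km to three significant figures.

r_a = 1.818×10⁷ m.
Specific energy ε = v²/2 − μ/r = -1.579×10⁷ J/kg, so a = −μ/(2ε) = 1.262×10⁷ m.
The apsides satisfy r_p + r_a = 2a, so the perigee radius is 2a − r_a = 7.059×10⁶ m = 7058.7 km.

perigee radius ≈ 7060 km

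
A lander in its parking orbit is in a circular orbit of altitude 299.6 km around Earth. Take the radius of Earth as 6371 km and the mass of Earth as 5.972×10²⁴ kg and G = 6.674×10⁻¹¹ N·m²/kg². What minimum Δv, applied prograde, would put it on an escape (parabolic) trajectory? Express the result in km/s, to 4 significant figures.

μ = GM = 6.674×10⁻¹¹ × 5.972×10²⁴ = 3.986×10¹⁴ m³/s².
r = 6371 + 299.6 = 6670.6 km = 6.6706×10⁶ m.
Circular speed v_c = √(μ/r) = 7730 m/s.
Escape speed v_esc = √(2μ/r) = √2 × v_c = 10930 m/s.
Δv = v_esc − v_c = 3202 m/s = 3.202 km/s.

Δv ≈ 3.202 km/s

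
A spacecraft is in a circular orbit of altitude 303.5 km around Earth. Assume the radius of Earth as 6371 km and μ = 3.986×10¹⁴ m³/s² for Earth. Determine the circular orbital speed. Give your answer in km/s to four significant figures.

r = 6371 + 303.5 = 6674.5 km = 6.6745×10⁶ m.
For a circular orbit v = √(μ/r) = √(3.986×10¹⁴ / 6.674×10⁶) = √(5.972×10⁷) = 7728 m/s.
That is 7.728 km/s.

v ≈ 7.728 km/s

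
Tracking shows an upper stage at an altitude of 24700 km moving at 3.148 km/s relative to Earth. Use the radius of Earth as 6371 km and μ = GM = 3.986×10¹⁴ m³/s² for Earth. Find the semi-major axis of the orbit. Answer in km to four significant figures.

r = 6371 + 24700 = 31071 km = 3.107×10⁷ m.
Specific orbital energy ε = v²/2 − μ/r = (3148)²/2 − 3.986×10¹⁴/3.107×10⁷ = -7.874×10⁶ J/kg.
Since ε = −μ/(2a), a = −μ/(2ε) = 2.531×10⁷ m = 25312 km.

a ≈ 25310 km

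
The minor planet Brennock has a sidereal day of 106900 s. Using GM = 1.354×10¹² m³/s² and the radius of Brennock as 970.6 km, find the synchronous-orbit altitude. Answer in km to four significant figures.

A synchronous orbit has period T, so by Kepler's third law a = (μT²/4π²)^(1/3).
μT²/4π² = 1.354×10¹² × (1.069×10⁵)² / 39.48 = 3.919×10²⁰ m³.
a = 7.318×10⁶ m = 7318.2 km.
Altitude h = a − R = 7318.2 − 970.6 = 6347.6 km.

h_sync ≈ 6348 km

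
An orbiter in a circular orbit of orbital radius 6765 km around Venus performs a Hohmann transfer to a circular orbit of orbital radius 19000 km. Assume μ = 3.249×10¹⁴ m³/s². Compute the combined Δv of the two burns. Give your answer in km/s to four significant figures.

Δv_total ≈ 2.625 km/s

r₁ = 6765 km = 6.765×10⁶ m.
r₂ = 19000 km = 1.900×10⁷ m.
Transfer ellipse a_t = (r₁ + r₂)/2 = 1.288×10⁷ m.
At r₁: circular v_c1 = √(μ/r₁) = 6930 m/s; transfer-periapsis v_p = √[μ(2/r₁ − 1/a_t)] = 8416 m/s.
Δv₁ = v_p − v_c1 = 1486 m/s.
At r₂: circular v_c2 = √(μ/r₂) = 4135 m/s; transfer-apoapsis v_a = √[μ(2/r₂ − 1/a_t)] = 2997 m/s.
Δv₂ = v_c2 − v_a = 1139 m/s.
Total Δv = Δv₁ + Δv₂ = 2625 m/s = 2.625 km/s.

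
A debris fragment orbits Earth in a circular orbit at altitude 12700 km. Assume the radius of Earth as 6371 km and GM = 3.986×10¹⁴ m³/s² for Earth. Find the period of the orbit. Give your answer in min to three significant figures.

r = 6371 + 12700 = 19071 km = 1.9071×10⁷ m.
Kepler's third law: T = 2π√(r³/μ) = 2π√((1.907×10⁷)³ / 3.986×10¹⁴).
r³/μ = 1.740×10⁷ s², so T = 2π × 4.171×10³ = 2.621×10⁴ s.
Converting: 2.621×10⁴ s ÷ 60.00 = 436.8 min.

T ≈ 437 min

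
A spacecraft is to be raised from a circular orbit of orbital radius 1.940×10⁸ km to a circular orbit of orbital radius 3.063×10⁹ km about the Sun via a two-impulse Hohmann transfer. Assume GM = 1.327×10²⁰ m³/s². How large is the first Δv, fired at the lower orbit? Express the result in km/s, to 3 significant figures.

r₁ = 1.940×10⁸ km = 1.940×10¹¹ m.
r₂ = 3.063×10⁹ km = 3.063×10¹² m.
Transfer ellipse a_t = (r₁ + r₂)/2 = 1.628×10¹² m.
At r₁: circular v_c1 = √(μ/r₁) = 26150 m/s; transfer-perihelion v_p = √[μ(2/r₁ − 1/a_t)] = 35870 m/s.
Δv₁ = v_p − v_c1 = 9715 m/s.
= 9.715 km/s.

Δv ≈ 9.71 km/s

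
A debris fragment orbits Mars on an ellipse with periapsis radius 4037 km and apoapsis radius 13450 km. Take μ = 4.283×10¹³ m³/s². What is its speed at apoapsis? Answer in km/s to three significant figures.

Semi-major axis a = (r_p + r_a)/2 = 8743.5 km = 8.744×10⁶ m.
Vis-viva: v² = μ(2/r − 1/a) = 4.283×10¹³ × (1.487×10⁻⁷ − 1.144×10⁻⁷) = 1.470×10⁶ m²/s².
v = 1213 m/s = 1.213 km/s.

v ≈ 1.21 km/s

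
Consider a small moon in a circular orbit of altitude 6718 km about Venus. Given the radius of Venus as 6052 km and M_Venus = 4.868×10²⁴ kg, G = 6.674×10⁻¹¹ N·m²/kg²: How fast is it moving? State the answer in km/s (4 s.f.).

μ = GM = 6.674×10⁻¹¹ × 4.868×10²⁴ = 3.249×10¹⁴ m³/s².
r = 6052 + 6718 = 12770 km = 1.2770×10⁷ m.
For a circular orbit v = √(μ/r) = √(3.249×10¹⁴ / 1.277×10⁷) = √(2.544×10⁷) = 5044 m/s.
That is 5.044 km/s.

v ≈ 5.044 km/s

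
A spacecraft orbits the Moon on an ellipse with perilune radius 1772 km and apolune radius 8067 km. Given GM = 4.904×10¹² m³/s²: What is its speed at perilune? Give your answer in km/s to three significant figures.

v ≈ 2.13 km/s

Semi-major axis a = (r_p + r_a)/2 = 4919.5 km = 4.920×10⁶ m.
Vis-viva: v² = μ(2/r − 1/a) = 4.904×10¹² × (1.129×10⁻⁶ − 2.033×10⁻⁷) = 4.538×10⁶ m²/s².
v = 2130 m/s = 2.130 km/s.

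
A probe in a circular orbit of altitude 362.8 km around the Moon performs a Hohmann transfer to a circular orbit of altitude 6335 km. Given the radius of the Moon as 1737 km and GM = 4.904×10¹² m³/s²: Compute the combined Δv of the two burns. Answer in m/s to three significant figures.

Δv_total ≈ 676 m/s

r₁ = 1737 + 362.8 = 2099.8 km = 2.0998×10⁶ m.
r₂ = 1737 + 6335 = 8072.0 km = 8.0720×10⁶ m.
Transfer ellipse a_t = (r₁ + r₂)/2 = 5.086×10⁶ m.
At r₁: circular v_c1 = √(μ/r₁) = 1528 m/s; transfer-perilune v_p = √[μ(2/r₁ − 1/a_t)] = 1925 m/s.
Δv₁ = v_p − v_c1 = 397.1 m/s.
At r₂: circular v_c2 = √(μ/r₂) = 779.4 m/s; transfer-apolune v_a = √[μ(2/r₂ − 1/a_t)] = 500.8 m/s.
Δv₂ = v_c2 − v_a = 278.6 m/s.
Total Δv = Δv₁ + Δv₂ = 675.7 m/s.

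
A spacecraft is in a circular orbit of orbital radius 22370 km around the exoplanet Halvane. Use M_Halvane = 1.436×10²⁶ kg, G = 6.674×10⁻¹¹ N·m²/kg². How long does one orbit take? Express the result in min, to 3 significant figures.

μ = GM = 6.674×10⁻¹¹ × 1.436×10²⁶ = 9.584×10¹⁵ m³/s².
r = 22370 km = 2.237×10⁷ m.
Kepler's third law: T = 2π√(r³/μ) = 2π√((2.237×10⁷)³ / 9.584×10¹⁵).
r³/μ = 1.168×10⁶ s², so T = 2π × 1.081×10³ = 6.791×10³ s.
Converting: 6.791×10³ s ÷ 60.00 = 113.2 min.

T ≈ 113 min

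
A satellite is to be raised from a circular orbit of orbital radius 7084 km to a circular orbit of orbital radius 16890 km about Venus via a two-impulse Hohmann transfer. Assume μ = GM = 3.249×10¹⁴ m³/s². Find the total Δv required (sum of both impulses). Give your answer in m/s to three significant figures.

r₁ = 7084 km = 7.084×10⁶ m.
r₂ = 16890 km = 1.689×10⁷ m.
Transfer ellipse a_t = (r₁ + r₂)/2 = 1.199×10⁷ m.
At r₁: circular v_c1 = √(μ/r₁) = 6772 m/s; transfer-periapsis v_p = √[μ(2/r₁ − 1/a_t)] = 8039 m/s.
Δv₁ = v_p − v_c1 = 1267 m/s.
At r₂: circular v_c2 = √(μ/r₂) = 4386 m/s; transfer-apoapsis v_a = √[μ(2/r₂ − 1/a_t)] = 3372 m/s.
Δv₂ = v_c2 − v_a = 1014 m/s.
Total Δv = Δv₁ + Δv₂ = 2281 m/s.

Δv_total ≈ 2280 m/s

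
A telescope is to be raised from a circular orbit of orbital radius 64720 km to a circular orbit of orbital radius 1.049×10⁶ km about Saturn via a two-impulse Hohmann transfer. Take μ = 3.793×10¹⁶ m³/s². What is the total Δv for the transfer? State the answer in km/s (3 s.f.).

Δv_total ≈ 13.0 km/s

r₁ = 64720 km = 6.472×10⁷ m.
r₂ = 1.049×10⁶ km = 1.049×10⁹ m.
Transfer ellipse a_t = (r₁ + r₂)/2 = 5.569×10⁸ m.
At r₁: circular v_c1 = √(μ/r₁) = 24210 m/s; transfer-perikrone v_p = √[μ(2/r₁ − 1/a_t)] = 33230 m/s.
Δv₁ = v_p − v_c1 = 9018 m/s.
At r₂: circular v_c2 = √(μ/r₂) = 6013 m/s; transfer-apokrone v_a = √[μ(2/r₂ − 1/a_t)] = 2050 m/s.
Δv₂ = v_c2 − v_a = 3963 m/s.
Total Δv = Δv₁ + Δv₂ = 12980 m/s = 12.98 km/s.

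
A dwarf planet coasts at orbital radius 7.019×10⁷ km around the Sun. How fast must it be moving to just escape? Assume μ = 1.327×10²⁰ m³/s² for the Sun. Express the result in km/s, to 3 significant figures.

r = 7.019×10⁷ km = 7.019×10¹⁰ m.
Escape speed v_esc = √(2μ/r) = √(2 × 1.327×10²⁰ / 7.019×10¹⁰) = √(3.781×10⁹) = 61490 m/s.
= 61.49 km/s.

v_esc ≈ 61.5 km/s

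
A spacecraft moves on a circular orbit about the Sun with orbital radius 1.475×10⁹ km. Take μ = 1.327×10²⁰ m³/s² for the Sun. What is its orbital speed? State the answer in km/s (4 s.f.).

r = 1.475×10⁹ km = 1.475×10¹² m.
For a circular orbit v = √(μ/r) = √(1.327×10²⁰ / 1.475×10¹²) = √(8.997×10⁷) = 9485 m/s.
That is 9.485 km/s.

v ≈ 9.485 km/s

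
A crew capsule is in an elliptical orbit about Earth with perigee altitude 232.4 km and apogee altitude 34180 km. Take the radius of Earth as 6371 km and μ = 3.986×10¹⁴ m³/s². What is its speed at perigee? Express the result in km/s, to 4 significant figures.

v ≈ 10.19 km/s

r_p = 6371 + 232.4 = 6603.4 km = 6.6034×10⁶ m.
r_a = 6371 + 34180 = 40551 km = 4.0551×10⁷ m.
Semi-major axis a = (r_p + r_a)/2 = 23577 km = 2.358×10⁷ m.
Vis-viva: v² = μ(2/r − 1/a) = 3.986×10¹⁴ × (3.029×10⁻⁷ − 4.241×10⁻⁸) = 1.038×10⁸ m²/s².
v = 10190 m/s = 10.19 km/s.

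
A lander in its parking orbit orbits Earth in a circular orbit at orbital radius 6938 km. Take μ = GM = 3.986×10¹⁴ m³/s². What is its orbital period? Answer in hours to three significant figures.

r = 6938 km = 6.938×10⁶ m.
Kepler's third law: T = 2π√(r³/μ) = 2π√((6.938×10⁶)³ / 3.986×10¹⁴).
r³/μ = 8.378×10⁵ s², so T = 2π × 9.153×10² = 5.751×10³ s.
Converting: 5.751×10³ s ÷ 3600 = 1.598 hours.

T ≈ 1.60 hours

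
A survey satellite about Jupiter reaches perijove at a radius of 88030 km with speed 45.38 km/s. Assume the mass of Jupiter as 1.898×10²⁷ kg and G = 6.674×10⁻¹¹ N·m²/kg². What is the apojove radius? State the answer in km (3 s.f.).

μ = GM = 6.674×10⁻¹¹ × 1.898×10²⁷ = 1.267×10¹⁷ m³/s².
r_p = 8.803×10⁷ m.
Specific energy ε = v²/2 − μ/r = -4.093×10⁸ J/kg, so a = −μ/(2ε) = 1.547×10⁸ m.
The apsides satisfy r_p + r_a = 2a, so the apojove radius is 2a − r_p = 2.215×10⁸ m = 2.2146×10⁵ km.

apojove radius ≈ 2.21×10⁵ km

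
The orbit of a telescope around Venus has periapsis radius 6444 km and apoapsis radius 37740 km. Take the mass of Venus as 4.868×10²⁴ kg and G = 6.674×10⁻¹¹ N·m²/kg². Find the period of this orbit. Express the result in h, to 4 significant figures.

T ≈ 10.05 h

μ = GM = 6.674×10⁻¹¹ × 4.868×10²⁴ = 3.249×10¹⁴ m³/s².
Semi-major axis a = (r_p + r_a)/2 = (6444.0 + 37740)/2 = 22092 km = 2.209×10⁷ m.
By Kepler's third law T = 2π√(a³/μ) = 2π × 5.761×10³ = 3.620×10⁴ s.
= 10.05 h.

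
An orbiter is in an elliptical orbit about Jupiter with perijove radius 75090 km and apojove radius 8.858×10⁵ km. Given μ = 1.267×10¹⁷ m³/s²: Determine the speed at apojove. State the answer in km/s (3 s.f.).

v ≈ 4.73 km/s

Semi-major axis a = (r_p + r_a)/2 = 4.8044×10⁵ km = 4.804×10⁸ m.
Vis-viva: v² = μ(2/r − 1/a) = 1.267×10¹⁷ × (2.258×10⁻⁹ − 2.081×10⁻⁹) = 2.236×10⁷ m²/s².
v = 4728 m/s = 4.728 km/s.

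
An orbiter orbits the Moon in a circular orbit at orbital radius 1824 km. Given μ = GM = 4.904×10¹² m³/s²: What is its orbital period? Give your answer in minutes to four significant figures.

r = 1824 km = 1.824×10⁶ m.
Kepler's third law: T = 2π√(r³/μ) = 2π√((1.824×10⁶)³ / 4.904×10¹²).
r³/μ = 1.237×10⁶ s², so T = 2π × 1.112×10³ = 6.989×10³ s.
Converting: 6.989×10³ s ÷ 60.00 = 116.5 minutes.

T ≈ 116.5 minutes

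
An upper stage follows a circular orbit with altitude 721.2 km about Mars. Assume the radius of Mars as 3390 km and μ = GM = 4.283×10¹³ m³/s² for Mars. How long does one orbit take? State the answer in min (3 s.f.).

r = 3390 + 721.2 = 4111.2 km = 4.1112×10⁶ m.
Kepler's third law: T = 2π√(r³/μ) = 2π√((4.111×10⁶)³ / 4.283×10¹³).
r³/μ = 1.622×10⁶ s², so T = 2π × 1.274×10³ = 8.003×10³ s.
Converting: 8.003×10³ s ÷ 60.00 = 133.4 min.

T ≈ 133 min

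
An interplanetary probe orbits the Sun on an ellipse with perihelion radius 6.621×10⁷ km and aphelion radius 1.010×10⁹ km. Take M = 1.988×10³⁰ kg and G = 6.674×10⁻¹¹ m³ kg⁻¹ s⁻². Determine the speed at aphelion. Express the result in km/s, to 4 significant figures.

μ = GM = 6.674×10⁻¹¹ × 1.988×10³⁰ = 1.327×10²⁰ m³/s².
Semi-major axis a = (r_p + r_a)/2 = 5.3810×10⁸ km = 5.381×10¹¹ m.
Vis-viva: v² = μ(2/r − 1/a) = 1.327×10²⁰ × (1.980×10⁻¹² − 1.858×10⁻¹²) = 1.616×10⁷ m²/s².
v = 4020 m/s = 4.020 km/s.

v ≈ 4.020 km/s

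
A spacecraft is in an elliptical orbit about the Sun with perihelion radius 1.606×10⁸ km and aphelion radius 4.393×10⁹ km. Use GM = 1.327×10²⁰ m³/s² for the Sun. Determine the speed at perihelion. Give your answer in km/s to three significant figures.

v ≈ 39.9 km/s

Semi-major axis a = (r_p + r_a)/2 = 2.2768×10⁹ km = 2.277×10¹² m.
Vis-viva: v² = μ(2/r − 1/a) = 1.327×10²⁰ × (1.245×10⁻¹¹ − 4.392×10⁻¹³) = 1.594×10⁹ m²/s².
v = 39930 m/s = 39.93 km/s.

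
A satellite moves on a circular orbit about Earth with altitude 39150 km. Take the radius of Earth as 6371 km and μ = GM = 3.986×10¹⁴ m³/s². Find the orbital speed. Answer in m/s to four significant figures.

r = 6371 + 39150 = 45521 km = 4.5521×10⁷ m.
For a circular orbit v = √(μ/r) = √(3.986×10¹⁴ / 4.552×10⁷) = √(8.756×10⁶) = 2959 m/s.

v ≈ 2959 m/s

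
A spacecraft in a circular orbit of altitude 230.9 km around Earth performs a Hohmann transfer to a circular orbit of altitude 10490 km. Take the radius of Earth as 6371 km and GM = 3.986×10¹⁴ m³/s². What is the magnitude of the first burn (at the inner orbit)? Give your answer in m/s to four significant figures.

Δv ≈ 1545 m/s

r₁ = 6371 + 230.9 = 6601.9 km = 6.6019×10⁶ m.
r₂ = 6371 + 10490 = 16861 km = 1.6861×10⁷ m.
Transfer ellipse a_t = (r₁ + r₂)/2 = 1.173×10⁷ m.
At r₁: circular v_c1 = √(μ/r₁) = 7770 m/s; transfer-perigee v_p = √[μ(2/r₁ − 1/a_t)] = 9315 m/s.
Δv₁ = v_p − v_c1 = 1545 m/s.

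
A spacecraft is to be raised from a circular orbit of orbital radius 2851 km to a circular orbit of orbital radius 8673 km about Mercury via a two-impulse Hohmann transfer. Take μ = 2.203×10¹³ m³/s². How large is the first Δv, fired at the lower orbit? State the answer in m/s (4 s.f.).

r₁ = 2851 km = 2.851×10⁶ m.
r₂ = 8673 km = 8.673×10⁶ m.
Transfer ellipse a_t = (r₁ + r₂)/2 = 5.762×10⁶ m.
At r₁: circular v_c1 = √(μ/r₁) = 2780 m/s; transfer-periherm v_p = √[μ(2/r₁ − 1/a_t)] = 3410 m/s.
Δv₁ = v_p − v_c1 = 630.6 m/s.

Δv ≈ 630.6 m/s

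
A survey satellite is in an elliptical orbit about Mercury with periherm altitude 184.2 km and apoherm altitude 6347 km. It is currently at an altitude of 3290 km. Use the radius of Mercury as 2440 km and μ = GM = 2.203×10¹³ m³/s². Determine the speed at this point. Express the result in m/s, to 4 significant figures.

v ≈ 1957 m/s

r_p = 2440 + 184.2 = 2624.2 km = 2.6242×10⁶ m.
r_a = 2440 + 6347 = 8787.0 km = 8.7870×10⁶ m.
r = 2440 + 3290 = 5730.0 km = 5.730×10⁶ m.
Semi-major axis a = (r_p + r_a)/2 = 5705.6 km = 5.706×10⁶ m.
Vis-viva: v² = μ(2/r − 1/a) = 2.203×10¹³ × (3.490×10⁻⁷ − 1.753×10⁻⁷) = 3.828×10⁶ m²/s².
v = 1957 m/s.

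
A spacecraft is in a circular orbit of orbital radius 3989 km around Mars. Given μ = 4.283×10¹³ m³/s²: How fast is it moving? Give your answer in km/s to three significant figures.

v ≈ 3.28 km/s

r = 3989 km = 3.989×10⁶ m.
For a circular orbit v = √(μ/r) = √(4.283×10¹³ / 3.989×10⁶) = √(1.074×10⁷) = 3277 m/s.
That is 3.277 km/s.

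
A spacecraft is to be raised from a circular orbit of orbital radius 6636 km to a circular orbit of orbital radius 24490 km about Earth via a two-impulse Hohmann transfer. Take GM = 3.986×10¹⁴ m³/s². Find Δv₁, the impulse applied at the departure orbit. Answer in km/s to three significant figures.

r₁ = 6636 km = 6.636×10⁶ m.
r₂ = 24490 km = 2.449×10⁷ m.
Transfer ellipse a_t = (r₁ + r₂)/2 = 1.556×10⁷ m.
At r₁: circular v_c1 = √(μ/r₁) = 7750 m/s; transfer-perigee v_p = √[μ(2/r₁ − 1/a_t)] = 9722 m/s.
Δv₁ = v_p − v_c1 = 1972 m/s.
= 1.972 km/s.

Δv ≈ 1.97 km/s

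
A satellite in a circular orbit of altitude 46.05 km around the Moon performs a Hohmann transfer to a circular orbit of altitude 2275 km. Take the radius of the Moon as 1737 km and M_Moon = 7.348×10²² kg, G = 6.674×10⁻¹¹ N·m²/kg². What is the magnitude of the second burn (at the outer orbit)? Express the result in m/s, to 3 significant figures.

Δv ≈ 238 m/s

μ = GM = 6.674×10⁻¹¹ × 7.348×10²² = 4.904×10¹² m³/s².
r₁ = 1737 + 46.05 = 1783.0 km = 1.7830×10⁶ m.
r₂ = 1737 + 2275 = 4012.0 km = 4.0120×10⁶ m.
Transfer ellipse a_t = (r₁ + r₂)/2 = 2.898×10⁶ m.
At r₁: circular v_c1 = √(μ/r₁) = 1658 m/s; transfer-perilune v_p = √[μ(2/r₁ − 1/a_t)] = 1951 m/s.
At r₂: circular v_c2 = √(μ/r₂) = 1106 m/s; transfer-apolune v_a = √[μ(2/r₂ − 1/a_t)] = 867.3 m/s.
Δv₂ = v_c2 − v_a = 238.3 m/s.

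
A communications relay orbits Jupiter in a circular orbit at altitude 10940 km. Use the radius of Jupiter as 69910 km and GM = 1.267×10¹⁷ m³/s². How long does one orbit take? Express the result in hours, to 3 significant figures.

T ≈ 3.56 hours

r = 69910 + 10940 = 80850 km = 8.0850×10⁷ m.
Kepler's third law: T = 2π√(r³/μ) = 2π√((8.085×10⁷)³ / 1.267×10¹⁷).
r³/μ = 4.171×10⁶ s², so T = 2π × 2.042×10³ = 1.283×10⁴ s.
Converting: 1.283×10⁴ s ÷ 3600 = 3.565 hours.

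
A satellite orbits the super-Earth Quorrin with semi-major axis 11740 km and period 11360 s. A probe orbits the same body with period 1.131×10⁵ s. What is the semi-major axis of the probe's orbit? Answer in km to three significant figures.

Kepler's third law: a³ ∝ T², so a₂ = a₁ (T₂/T₁)^(2/3).
T₂/T₁ = 9.956, (T₂/T₁)^(2/3) = 4.628.
a₂ = 11740 × 4.628 = 54330 km.

a₂ ≈ 54300 km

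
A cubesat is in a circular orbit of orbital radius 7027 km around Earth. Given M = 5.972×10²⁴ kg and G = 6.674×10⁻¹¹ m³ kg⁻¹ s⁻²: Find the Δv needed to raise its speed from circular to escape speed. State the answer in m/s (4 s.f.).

Δv ≈ 3120 m/s

μ = GM = 6.674×10⁻¹¹ × 5.972×10²⁴ = 3.986×10¹⁴ m³/s².
r = 7027 km = 7.027×10⁶ m.
Circular speed v_c = √(μ/r) = 7531 m/s.
Escape speed v_esc = √(2μ/r) = √2 × v_c = 10650 m/s.
Δv = v_esc − v_c = 3120 m/s.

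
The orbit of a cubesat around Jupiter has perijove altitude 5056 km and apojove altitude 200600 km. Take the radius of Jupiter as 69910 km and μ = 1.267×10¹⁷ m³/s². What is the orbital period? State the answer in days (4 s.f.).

r_p = 69910 + 5056 = 74966 km = 7.4966×10⁷ m.
r_a = 69910 + 200600 = 270510 km = 2.7051×10⁸ m.
Semi-major axis a = (r_p + r_a)/2 = (74966 + 2.7051×10⁵)/2 = 1.7274×10⁵ km = 1.727×10⁸ m.
By Kepler's third law T = 2π√(a³/μ) = 2π × 6.378×10³ = 4.007×10⁴ s.
= 0.4638 days.

T ≈ 0.4638 days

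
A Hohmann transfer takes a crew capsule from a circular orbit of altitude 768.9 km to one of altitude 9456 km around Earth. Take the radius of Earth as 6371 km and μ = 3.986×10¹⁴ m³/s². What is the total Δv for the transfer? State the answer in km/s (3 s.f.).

Δv_total ≈ 2.36 km/s

r₁ = 6371 + 768.9 = 7139.9 km = 7.1399×10⁶ m.
r₂ = 6371 + 9456 = 15827 km = 1.5827×10⁷ m.
Transfer ellipse a_t = (r₁ + r₂)/2 = 1.148×10⁷ m.
At r₁: circular v_c1 = √(μ/r₁) = 7472 m/s; transfer-perigee v_p = √[μ(2/r₁ − 1/a_t)] = 8772 m/s.
Δv₁ = v_p − v_c1 = 1300 m/s.
At r₂: circular v_c2 = √(μ/r₂) = 5018 m/s; transfer-apogee v_a = √[μ(2/r₂ − 1/a_t)] = 3957 m/s.
Δv₂ = v_c2 − v_a = 1061 m/s.
Total Δv = Δv₁ + Δv₂ = 2361 m/s = 2.361 km/s.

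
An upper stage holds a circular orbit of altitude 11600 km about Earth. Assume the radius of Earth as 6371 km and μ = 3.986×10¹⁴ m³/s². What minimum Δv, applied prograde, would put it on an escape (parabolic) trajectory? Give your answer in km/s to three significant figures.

r = 6371 + 11600 = 17971 km = 1.7971×10⁷ m.
Circular speed v_c = √(μ/r) = 4710 m/s.
Escape speed v_esc = √(2μ/r) = √2 × v_c = 6660 m/s.
Δv = v_esc − v_c = 1951 m/s = 1.951 km/s.

Δv ≈ 1.95 km/s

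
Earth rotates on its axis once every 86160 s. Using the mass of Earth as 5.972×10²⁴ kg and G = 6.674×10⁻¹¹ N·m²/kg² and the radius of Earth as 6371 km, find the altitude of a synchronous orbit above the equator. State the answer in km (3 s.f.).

h_sync ≈ 35800 km

μ = GM = 6.674×10⁻¹¹ × 5.972×10²⁴ = 3.986×10¹⁴ m³/s².
A synchronous orbit has period T, so by Kepler's third law a = (μT²/4π²)^(1/3).
μT²/4π² = 3.986×10¹⁴ × (8.616×10⁴)² / 39.48 = 7.495×10²² m³.
a = 4.216×10⁷ m = 42162 km.
Altitude h = a − R = 42162 − 6371 = 35791 km.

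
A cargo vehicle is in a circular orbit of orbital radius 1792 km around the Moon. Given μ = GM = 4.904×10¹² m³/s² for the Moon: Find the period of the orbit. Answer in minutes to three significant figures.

T ≈ 113 minutes

r = 1792 km = 1.792×10⁶ m.
Kepler's third law: T = 2π√(r³/μ) = 2π√((1.792×10⁶)³ / 4.904×10¹²).
r³/μ = 1.173×10⁶ s², so T = 2π × 1.083×10³ = 6.806×10³ s.
Converting: 6.806×10³ s ÷ 60.00 = 113.4 minutes.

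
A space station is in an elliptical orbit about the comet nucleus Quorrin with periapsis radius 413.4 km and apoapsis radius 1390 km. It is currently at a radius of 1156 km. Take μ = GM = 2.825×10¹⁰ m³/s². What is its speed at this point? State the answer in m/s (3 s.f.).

Semi-major axis a = (r_p + r_a)/2 = 901.70 km = 9.017×10⁵ m.
Vis-viva: v² = μ(2/r − 1/a) = 2.825×10¹⁰ × (1.730×10⁻⁶ − 1.109×10⁻⁶) = 1.755×10⁴ m²/s².
v = 132.5 m/s.

v ≈ 132 m/s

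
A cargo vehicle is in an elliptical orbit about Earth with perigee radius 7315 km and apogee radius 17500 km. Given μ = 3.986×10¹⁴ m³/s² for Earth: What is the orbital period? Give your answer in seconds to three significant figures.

Semi-major axis a = (r_p + r_a)/2 = (7315.0 + 17500)/2 = 12408 km = 1.241×10⁷ m.
By Kepler's third law T = 2π√(a³/μ) = 2π × 2.189×10³ = 1.375×10⁴ s.

T ≈ 13800 seconds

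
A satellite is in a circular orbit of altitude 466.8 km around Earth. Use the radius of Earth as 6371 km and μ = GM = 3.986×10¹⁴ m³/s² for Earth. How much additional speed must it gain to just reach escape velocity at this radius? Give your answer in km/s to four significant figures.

r = 6371 + 466.8 = 6837.8 km = 6.8378×10⁶ m.
Circular speed v_c = √(μ/r) = 7635 m/s.
Escape speed v_esc = √(2μ/r) = √2 × v_c = 10800 m/s.
Δv = v_esc − v_c = 3163 m/s = 3.163 km/s.

Δv ≈ 3.163 km/s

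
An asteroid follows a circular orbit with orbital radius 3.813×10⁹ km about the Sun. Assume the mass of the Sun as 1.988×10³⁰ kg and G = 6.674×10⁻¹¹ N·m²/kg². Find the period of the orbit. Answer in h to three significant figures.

μ = GM = 6.674×10⁻¹¹ × 1.988×10³⁰ = 1.327×10²⁰ m³/s².
r = 3.813×10⁹ km = 3.813×10¹² m.
Kepler's third law: T = 2π√(r³/μ) = 2π√((3.813×10¹²)³ / 1.327×10²⁰).
r³/μ = 4.178×10¹⁷ s², so T = 2π × 6.464×10⁸ = 4.061×10⁹ s.
Converting: 4.061×10⁹ s ÷ 3600 = 1.128×10⁶ h.

T ≈ 1130000 h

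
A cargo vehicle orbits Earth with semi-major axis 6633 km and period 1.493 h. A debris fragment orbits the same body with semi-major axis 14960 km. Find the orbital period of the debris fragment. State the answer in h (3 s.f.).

T₂ ≈ 5.06 h

Kepler's third law: T² ∝ a³, so T₂ = T₁ (a₂/a₁)^(3/2).
a₂/a₁ = 2.255, (a₂/a₁)^(3/2) = 3.387.
T₂ = 1.493 × 3.387 = 5.057 h.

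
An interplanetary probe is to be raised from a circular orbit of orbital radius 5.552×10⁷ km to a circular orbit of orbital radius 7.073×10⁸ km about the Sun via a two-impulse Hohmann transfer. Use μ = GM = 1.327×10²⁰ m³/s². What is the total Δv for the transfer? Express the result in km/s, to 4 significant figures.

r₁ = 5.552×10⁷ km = 5.552×10¹⁰ m.
r₂ = 7.073×10⁸ km = 7.073×10¹¹ m.
Transfer ellipse a_t = (r₁ + r₂)/2 = 3.814×10¹¹ m.
At r₁: circular v_c1 = √(μ/r₁) = 48890 m/s; transfer-perihelion v_p = √[μ(2/r₁ − 1/a_t)] = 66580 m/s.
Δv₁ = v_p − v_c1 = 17690 m/s.
At r₂: circular v_c2 = √(μ/r₂) = 13700 m/s; transfer-aphelion v_a = √[μ(2/r₂ − 1/a_t)] = 5226 m/s.
Δv₂ = v_c2 − v_a = 8471 m/s.
Total Δv = Δv₁ + Δv₂ = 26160 m/s = 26.16 km/s.

Δv_total ≈ 26.16 km/s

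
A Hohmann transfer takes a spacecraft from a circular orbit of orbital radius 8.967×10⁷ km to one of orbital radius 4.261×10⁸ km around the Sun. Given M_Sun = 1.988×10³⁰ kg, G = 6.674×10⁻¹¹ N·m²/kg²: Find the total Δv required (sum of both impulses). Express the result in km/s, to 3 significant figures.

μ = GM = 6.674×10⁻¹¹ × 1.988×10³⁰ = 1.327×10²⁰ m³/s².
r₁ = 8.967×10⁷ km = 8.967×10¹⁰ m.
r₂ = 4.261×10⁸ km = 4.261×10¹¹ m.
Transfer ellipse a_t = (r₁ + r₂)/2 = 2.579×10¹¹ m.
At r₁: circular v_c1 = √(μ/r₁) = 38470 m/s; transfer-perihelion v_p = √[μ(2/r₁ − 1/a_t)] = 49440 m/s.
Δv₁ = v_p − v_c1 = 10980 m/s.
At r₂: circular v_c2 = √(μ/r₂) = 17650 m/s; transfer-aphelion v_a = √[μ(2/r₂ − 1/a_t)] = 10410 m/s.
Δv₂ = v_c2 − v_a = 7241 m/s.
Total Δv = Δv₁ + Δv₂ = 18220 m/s = 18.22 km/s.

Δv_total ≈ 18.2 km/s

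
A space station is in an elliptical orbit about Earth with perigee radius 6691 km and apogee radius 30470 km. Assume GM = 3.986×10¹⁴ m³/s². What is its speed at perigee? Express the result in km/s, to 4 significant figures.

Semi-major axis a = (r_p + r_a)/2 = 18580 km = 1.858×10⁷ m.
Vis-viva: v² = μ(2/r − 1/a) = 3.986×10¹⁴ × (2.989×10⁻⁷ − 5.382×10⁻⁸) = 9.769×10⁷ m²/s².
v = 9884 m/s = 9.884 km/s.

v ≈ 9.884 km/s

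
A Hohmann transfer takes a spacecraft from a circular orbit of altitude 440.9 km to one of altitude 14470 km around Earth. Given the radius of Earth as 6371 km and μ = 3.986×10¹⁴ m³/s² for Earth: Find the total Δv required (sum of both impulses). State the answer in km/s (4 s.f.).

r₁ = 6371 + 440.9 = 6811.9 km = 6.8119×10⁶ m.
r₂ = 6371 + 14470 = 20841 km = 2.0841×10⁷ m.
Transfer ellipse a_t = (r₁ + r₂)/2 = 1.383×10⁷ m.
At r₁: circular v_c1 = √(μ/r₁) = 7650 m/s; transfer-perigee v_p = √[μ(2/r₁ − 1/a_t)] = 9392 m/s.
Δv₁ = v_p − v_c1 = 1742 m/s.
At r₂: circular v_c2 = √(μ/r₂) = 4373 m/s; transfer-apogee v_a = √[μ(2/r₂ − 1/a_t)] = 3070 m/s.
Δv₂ = v_c2 − v_a = 1304 m/s.
Total Δv = Δv₁ + Δv₂ = 3046 m/s = 3.046 km/s.

Δv_total ≈ 3.046 km/s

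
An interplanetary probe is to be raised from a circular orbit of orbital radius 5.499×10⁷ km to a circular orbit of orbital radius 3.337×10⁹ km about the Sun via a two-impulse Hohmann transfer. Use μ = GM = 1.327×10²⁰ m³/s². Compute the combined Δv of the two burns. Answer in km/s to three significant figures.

Δv_total ≈ 25.0 km/s

r₁ = 5.499×10⁷ km = 5.499×10¹⁰ m.
r₂ = 3.337×10⁹ km = 3.337×10¹² m.
Transfer ellipse a_t = (r₁ + r₂)/2 = 1.696×10¹² m.
At r₁: circular v_c1 = √(μ/r₁) = 49120 m/s; transfer-perihelion v_p = √[μ(2/r₁ − 1/a_t)] = 68910 m/s.
Δv₁ = v_p − v_c1 = 19780 m/s.
At r₂: circular v_c2 = √(μ/r₂) = 6306 m/s; transfer-aphelion v_a = √[μ(2/r₂ − 1/a_t)] = 1135 m/s.
Δv₂ = v_c2 − v_a = 5171 m/s.
Total Δv = Δv₁ + Δv₂ = 24950 m/s = 24.95 km/s.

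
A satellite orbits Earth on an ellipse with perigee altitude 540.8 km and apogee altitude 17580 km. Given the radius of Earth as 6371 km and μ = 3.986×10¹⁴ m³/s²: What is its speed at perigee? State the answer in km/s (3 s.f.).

r_p = 6371 + 540.8 = 6911.8 km = 6.9118×10⁶ m.
r_a = 6371 + 17580 = 23951 km = 2.3951×10⁷ m.
Semi-major axis a = (r_p + r_a)/2 = 15431 km = 1.543×10⁷ m.
Vis-viva: v² = μ(2/r − 1/a) = 3.986×10¹⁴ × (2.894×10⁻⁷ − 6.480×10⁻⁸) = 8.951×10⁷ m²/s².
v = 9461 m/s = 9.461 km/s.

v ≈ 9.46 km/s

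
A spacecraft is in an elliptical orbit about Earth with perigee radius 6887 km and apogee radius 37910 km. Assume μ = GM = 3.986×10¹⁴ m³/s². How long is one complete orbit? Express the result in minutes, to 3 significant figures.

T ≈ 556 minutes

Semi-major axis a = (r_p + r_a)/2 = (6887.0 + 37910)/2 = 22398 km = 2.240×10⁷ m.
By Kepler's third law T = 2π√(a³/μ) = 2π × 5.310×10³ = 3.336×10⁴ s.
= 556.0 minutes.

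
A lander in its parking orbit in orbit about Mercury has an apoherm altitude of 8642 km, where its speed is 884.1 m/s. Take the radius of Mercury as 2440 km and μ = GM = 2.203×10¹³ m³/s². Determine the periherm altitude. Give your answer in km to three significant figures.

r_a = 2440 + 8642 = 11082 km = 1.108×10⁷ m.
Specific energy ε = v²/2 − μ/r = -1.597×10⁶ J/kg, so a = −μ/(2ε) = 6.897×10⁶ m.
The apsides satisfy r_p + r_a = 2a, so the periherm radius is 2a − r_a = 2.712×10⁶ m = 2711.8 km.
Periherm altitude = 2711.8 − 2440 = 271.82 km.

periherm altitude ≈ 272 km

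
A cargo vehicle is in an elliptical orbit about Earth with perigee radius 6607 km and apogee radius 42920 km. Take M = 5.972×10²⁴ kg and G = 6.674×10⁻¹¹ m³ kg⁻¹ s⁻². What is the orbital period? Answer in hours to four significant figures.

μ = GM = 6.674×10⁻¹¹ × 5.972×10²⁴ = 3.986×10¹⁴ m³/s².
Semi-major axis a = (r_p + r_a)/2 = (6607.0 + 42920)/2 = 24764 km = 2.476×10⁷ m.
By Kepler's third law T = 2π√(a³/μ) = 2π × 6.173×10³ = 3.878×10⁴ s.
= 10.77 hours.

T ≈ 10.77 hours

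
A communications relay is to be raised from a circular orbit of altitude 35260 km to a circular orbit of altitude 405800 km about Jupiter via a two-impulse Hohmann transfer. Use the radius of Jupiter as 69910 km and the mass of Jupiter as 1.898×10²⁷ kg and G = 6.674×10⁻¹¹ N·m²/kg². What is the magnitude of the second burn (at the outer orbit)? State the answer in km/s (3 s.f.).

μ = GM = 6.674×10⁻¹¹ × 1.898×10²⁷ = 1.267×10¹⁷ m³/s².
r₁ = 69910 + 35260 = 105170 km = 1.0517×10⁸ m.
r₂ = 69910 + 405800 = 475710 km = 4.7571×10⁸ m.
Transfer ellipse a_t = (r₁ + r₂)/2 = 2.904×10⁸ m.
At r₁: circular v_c1 = √(μ/r₁) = 34710 m/s; transfer-perijove v_p = √[μ(2/r₁ − 1/a_t)] = 44420 m/s.
At r₂: circular v_c2 = √(μ/r₂) = 16320 m/s; transfer-apojove v_a = √[μ(2/r₂ − 1/a_t)] = 9819 m/s.
Δv₂ = v_c2 − v_a = 6499 m/s.
= 6.499 km/s.

Δv ≈ 6.50 km/s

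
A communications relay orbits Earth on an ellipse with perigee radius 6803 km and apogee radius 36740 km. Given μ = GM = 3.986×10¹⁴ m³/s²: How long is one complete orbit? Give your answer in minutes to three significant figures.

T ≈ 533 minutes

Semi-major axis a = (r_p + r_a)/2 = (6803.0 + 36740)/2 = 21772 km = 2.177×10⁷ m.
By Kepler's third law T = 2π√(a³/μ) = 2π × 5.088×10³ = 3.197×10⁴ s.
= 532.8 minutes.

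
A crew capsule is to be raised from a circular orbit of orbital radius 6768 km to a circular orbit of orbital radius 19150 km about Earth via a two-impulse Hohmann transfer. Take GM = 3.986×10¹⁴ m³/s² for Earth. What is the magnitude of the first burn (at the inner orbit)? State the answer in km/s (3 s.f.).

Δv ≈ 1.65 km/s

r₁ = 6768 km = 6.768×10⁶ m.
r₂ = 19150 km = 1.915×10⁷ m.
Transfer ellipse a_t = (r₁ + r₂)/2 = 1.296×10⁷ m.
At r₁: circular v_c1 = √(μ/r₁) = 7674 m/s; transfer-perigee v_p = √[μ(2/r₁ − 1/a_t)] = 9329 m/s.
Δv₁ = v_p − v_c1 = 1655 m/s.
= 1.655 km/s.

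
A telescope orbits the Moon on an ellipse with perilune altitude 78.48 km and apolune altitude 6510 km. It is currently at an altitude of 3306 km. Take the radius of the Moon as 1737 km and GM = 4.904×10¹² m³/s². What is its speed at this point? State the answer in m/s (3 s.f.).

r_p = 1737 + 78.48 = 1815.5 km = 1.8155×10⁶ m.
r_a = 1737 + 6510 = 8247.0 km = 8.2470×10⁶ m.
r = 1737 + 3306 = 5043.0 km = 5.043×10⁶ m.
Semi-major axis a = (r_p + r_a)/2 = 5031.2 km = 5.031×10⁶ m.
Vis-viva: v² = μ(2/r − 1/a) = 4.904×10¹² × (3.966×10⁻⁷ − 1.988×10⁻⁷) = 9.702×10⁵ m²/s².
v = 985.0 m/s.

v ≈ 985 m/s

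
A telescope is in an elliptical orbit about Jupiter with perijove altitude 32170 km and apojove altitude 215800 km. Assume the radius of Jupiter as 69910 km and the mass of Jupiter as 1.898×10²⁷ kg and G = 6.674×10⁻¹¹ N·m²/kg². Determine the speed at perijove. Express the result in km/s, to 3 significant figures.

μ = GM = 6.674×10⁻¹¹ × 1.898×10²⁷ = 1.267×10¹⁷ m³/s².
r_p = 69910 + 32170 = 102080 km = 1.0208×10⁸ m.
r_a = 69910 + 215800 = 285710 km = 2.8571×10⁸ m.
Semi-major axis a = (r_p + r_a)/2 = 1.9390×10⁵ km = 1.939×10⁸ m.
Vis-viva: v² = μ(2/r − 1/a) = 1.267×10¹⁷ × (1.959×10⁻⁸ − 5.157×10⁻⁹) = 1.829×10⁹ m²/s².
v = 42760 m/s = 42.76 km/s.

v ≈ 42.8 km/s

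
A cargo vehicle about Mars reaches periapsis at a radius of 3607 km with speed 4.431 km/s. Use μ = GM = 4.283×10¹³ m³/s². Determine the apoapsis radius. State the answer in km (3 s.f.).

r_p = 3.607×10⁶ m.
Specific energy ε = v²/2 − μ/r = -2.057×10⁶ J/kg, so a = −μ/(2ε) = 1.041×10⁷ m.
The apsides satisfy r_p + r_a = 2a, so the apoapsis radius is 2a − r_p = 1.721×10⁷ m = 17212 km.

apoapsis radius ≈ 17200 km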